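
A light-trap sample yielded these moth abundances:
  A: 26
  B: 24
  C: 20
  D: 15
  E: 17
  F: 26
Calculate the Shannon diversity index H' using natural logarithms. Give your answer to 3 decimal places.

Total N = 26+24+20+15+17+26 = 128, so the proportions are 0.20312, 0.1875, 0.15625, 0.11719, 0.13281, 0.20312 (working shown to 5 dp, full precision carried).
Each pᵢ ln pᵢ term: 0.20312×(-1.59393)=-0.32377, 0.1875×(-1.67398)=-0.31387, 0.15625×(-1.85630)=-0.29005, 0.11719×(-2.14398)=-0.25125, 0.13281×(-2.01882)=-0.26812, 0.20312×(-1.59393)=-0.32377.
Sum = -1.77082, so H' = 1.771.

1.771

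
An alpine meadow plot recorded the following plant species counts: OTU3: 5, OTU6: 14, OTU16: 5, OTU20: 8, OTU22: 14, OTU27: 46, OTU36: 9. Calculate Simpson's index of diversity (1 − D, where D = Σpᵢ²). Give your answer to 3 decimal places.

Total N = 5+14+5+8+14+46+9 = 101, so the proportions are 0.0495, 0.13861, 0.0495, 0.07921, 0.13861, 0.45545, 0.08911 (working shown to 5 dp, full precision carried).
D = 0.0495² + 0.13861² + 0.0495² + 0.07921² + 0.13861² + 0.45545² + 0.08911² = 0.00245 + 0.01921 + 0.00245 + 0.00627 + 0.01921 + 0.20743 + 0.00794 = 0.26497.
So 1 − D = 0.73503, i.e. 0.735 to 3 decimal places.

0.735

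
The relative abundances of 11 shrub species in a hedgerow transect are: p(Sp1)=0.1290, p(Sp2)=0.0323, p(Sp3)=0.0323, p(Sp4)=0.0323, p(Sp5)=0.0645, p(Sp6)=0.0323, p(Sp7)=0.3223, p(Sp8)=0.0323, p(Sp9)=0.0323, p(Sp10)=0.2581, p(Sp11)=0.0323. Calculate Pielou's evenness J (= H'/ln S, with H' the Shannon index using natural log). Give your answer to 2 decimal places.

H' = −Σ pᵢ ln pᵢ = −((-0.2642) + (-0.1109) + (-0.1109) + (-0.1109) + (-0.1768) + (-0.1109) + (-0.3649) + (-0.1109) + (-0.1109) + (-0.3496) + (-0.1109)) = 1.9316 (working shown to 4 dp, full precision carried).
With S = 11 species, ln S = 2.3979, so J = 1.9316/2.3979 = 0.8055, i.e. 0.81 to 2 decimal places.

0.81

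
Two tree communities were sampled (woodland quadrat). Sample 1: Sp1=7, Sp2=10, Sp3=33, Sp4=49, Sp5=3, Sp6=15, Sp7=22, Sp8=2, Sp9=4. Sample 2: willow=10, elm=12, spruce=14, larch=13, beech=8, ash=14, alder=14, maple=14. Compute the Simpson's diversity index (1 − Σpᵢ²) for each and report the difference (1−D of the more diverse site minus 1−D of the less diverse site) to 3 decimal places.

Sample 1: N=145, proportions 0.04828, 0.06897, 0.22759, 0.33793, 0.02069, 0.10345, 0.15172, 0.01379, 0.02759, giving 1−D = 0.79182 (working shown to 5 dp, full precision carried).
Sample 2: N=99, proportions 0.10101, 0.12121, 0.14141, 0.13131, 0.08081, 0.14141, 0.14141, 0.14141, giving 1−D = 0.87134.
Difference = |0.79182 − 0.87134| = 0.07952, i.e. 0.080 to 3 decimal places.

0.080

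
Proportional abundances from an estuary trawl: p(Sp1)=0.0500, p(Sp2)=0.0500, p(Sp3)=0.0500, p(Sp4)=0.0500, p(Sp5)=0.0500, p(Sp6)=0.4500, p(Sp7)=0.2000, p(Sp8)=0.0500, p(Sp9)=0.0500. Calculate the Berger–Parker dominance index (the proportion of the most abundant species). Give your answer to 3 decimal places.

The largest proportion is 0.45, i.e. d = 0.450 to 3 decimal places.

0.450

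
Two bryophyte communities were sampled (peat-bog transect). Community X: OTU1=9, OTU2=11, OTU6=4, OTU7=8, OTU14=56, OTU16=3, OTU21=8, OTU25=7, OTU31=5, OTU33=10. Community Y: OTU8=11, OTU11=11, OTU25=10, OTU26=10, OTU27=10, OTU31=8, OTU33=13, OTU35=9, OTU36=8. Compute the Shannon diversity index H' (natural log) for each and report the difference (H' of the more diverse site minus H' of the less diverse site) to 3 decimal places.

Community X: N=121, proportions 0.07438, 0.09091, 0.03306, 0.06612, 0.46281, 0.02479, 0.06612, 0.05785, 0.04132, 0.08264, giving H' = 1.83399 (working shown to 5 dp, full precision carried).
Community Y: N=90, proportions 0.12222, 0.12222, 0.11111, 0.11111, 0.11111, 0.08889, 0.14444, 0.1, 0.08889, giving H' = 2.18624.
Difference = |1.83399 − 2.18624| = 0.35225, i.e. 0.352 to 3 decimal places.

0.352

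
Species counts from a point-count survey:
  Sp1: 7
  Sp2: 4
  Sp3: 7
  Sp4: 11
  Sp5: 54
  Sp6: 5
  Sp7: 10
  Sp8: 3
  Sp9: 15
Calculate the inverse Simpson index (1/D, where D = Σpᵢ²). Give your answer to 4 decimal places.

3.8336

Total N = 7+4+7+11+54+5+10+3+15 = 116, so the proportions are 0.06034483, 0.03448276, 0.06034483, 0.09482759, 0.46551724, 0.04310345, 0.0862069, 0.02586207, 0.12931034 (working shown to 8 dp, full precision carried).
D = 0.06034483² + 0.03448276² + 0.06034483² + 0.09482759² + 0.46551724² + 0.04310345² + 0.0862069² + 0.02586207² + 0.12931034² = 0.00364150 + 0.00118906 + 0.00364150 + 0.00899227 + 0.21670630 + 0.00185791 + 0.00743163 + 0.00066885 + 0.01672117 = 0.26085018.
So 1/D = 3.833618, i.e. 3.8336 to 4 decimal places.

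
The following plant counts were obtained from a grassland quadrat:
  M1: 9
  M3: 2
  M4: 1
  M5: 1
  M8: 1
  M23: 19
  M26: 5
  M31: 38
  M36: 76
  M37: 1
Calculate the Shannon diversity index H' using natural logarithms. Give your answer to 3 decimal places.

1.419

Total N = 9+2+1+1+1+19+5+38+76+1 = 153, so the proportions are 0.05882, 0.01307, 0.00654, 0.00654, 0.00654, 0.12418, 0.03268, 0.24837, 0.49673, 0.00654 (working shown to 5 dp, full precision carried).
Each pᵢ ln pᵢ term: 0.05882×(-2.83321)=-0.16666, 0.01307×(-4.33729)=-0.05670, 0.00654×(-5.03044)=-0.03288, 0.00654×(-5.03044)=-0.03288, 0.00654×(-5.03044)=-0.03288, 0.12418×(-2.08600)=-0.25905, 0.03268×(-3.42100)=-0.11180, 0.24837×(-1.39285)=-0.34594, 0.49673×(-0.69970)=-0.34757, 0.00654×(-5.03044)=-0.03288.
Sum = -1.41922, so H' = 1.419.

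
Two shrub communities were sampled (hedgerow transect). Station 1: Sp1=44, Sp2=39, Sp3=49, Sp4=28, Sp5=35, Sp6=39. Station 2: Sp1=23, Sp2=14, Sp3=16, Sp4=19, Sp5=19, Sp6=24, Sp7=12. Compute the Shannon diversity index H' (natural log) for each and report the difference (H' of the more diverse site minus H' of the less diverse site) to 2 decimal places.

Station 1: N=234, proportions 0.188, 0.1667, 0.2094, 0.1197, 0.1496, 0.1667, giving H' = 1.7771 (working shown to 4 dp, full precision carried).
Station 2: N=127, proportions 0.1811, 0.1102, 0.126, 0.1496, 0.1496, 0.189, 0.0945, giving H' = 1.9197.
Difference = |1.7771 − 1.9197| = 0.1426, i.e. 0.14 to 2 decimal places.

0.14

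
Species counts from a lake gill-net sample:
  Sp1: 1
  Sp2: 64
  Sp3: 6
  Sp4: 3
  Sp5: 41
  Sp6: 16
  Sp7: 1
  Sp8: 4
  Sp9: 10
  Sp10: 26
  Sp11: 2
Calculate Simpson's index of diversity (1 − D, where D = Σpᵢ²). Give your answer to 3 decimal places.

Total N = 1+64+6+3+41+16+1+4+10+26+2 = 174, so the proportions are 0.00575, 0.36782, 0.03448, 0.01724, 0.23563, 0.09195, 0.00575, 0.02299, 0.05747, 0.14943, 0.01149 (working shown to 5 dp, full precision carried).
D = 0.00575² + 0.36782² + 0.03448² + 0.01724² + 0.23563² + 0.09195² + 0.00575² + 0.02299² + 0.05747² + 0.14943² + 0.01149² = 0.00003 + 0.13529 + 0.00119 + 0.00030 + 0.05552 + 0.00846 + 0.00003 + 0.00053 + 0.00330 + 0.02233 + 0.00013 = 0.22711.
So 1 − D = 0.77289, i.e. 0.773 to 3 decimal places.

0.773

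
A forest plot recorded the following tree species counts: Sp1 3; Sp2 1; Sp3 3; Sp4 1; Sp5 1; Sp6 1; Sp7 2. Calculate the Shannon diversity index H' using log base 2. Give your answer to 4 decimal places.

Total N = 3+1+3+1+1+1+2 = 12, so the proportions are 0.25, 0.083333, 0.25, 0.083333, 0.083333, 0.083333, 0.166667 (working shown to 6 dp, full precision carried).
Each pᵢ log₂ pᵢ term: 0.25×(-2.000000)=-0.500000, 0.083333×(-3.584963)=-0.298747, 0.25×(-2.000000)=-0.500000, 0.083333×(-3.584963)=-0.298747, 0.083333×(-3.584963)=-0.298747, 0.083333×(-3.584963)=-0.298747, 0.166667×(-2.584963)=-0.430827.
Sum = -2.625815, so H' = 2.6258.

2.6258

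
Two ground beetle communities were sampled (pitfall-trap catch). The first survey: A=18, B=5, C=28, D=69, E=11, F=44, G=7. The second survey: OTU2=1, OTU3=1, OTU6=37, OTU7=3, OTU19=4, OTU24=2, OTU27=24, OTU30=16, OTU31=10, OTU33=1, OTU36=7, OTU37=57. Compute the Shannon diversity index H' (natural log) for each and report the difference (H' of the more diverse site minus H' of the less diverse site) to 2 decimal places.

The first survey: N=182, proportions 0.0989, 0.0275, 0.1538, 0.3791, 0.0604, 0.2418, 0.0385, giving H' = 1.6214 (working shown to 4 dp, full precision carried).
The second survey: N=163, proportions 0.0061, 0.0061, 0.227, 0.0184, 0.0245, 0.0123, 0.1472, 0.0982, 0.0613, 0.0061, 0.0429, 0.3497, giving H' = 1.8326.
Difference = |1.6214 − 1.8326| = 0.2112, i.e. 0.21 to 2 decimal places.

0.21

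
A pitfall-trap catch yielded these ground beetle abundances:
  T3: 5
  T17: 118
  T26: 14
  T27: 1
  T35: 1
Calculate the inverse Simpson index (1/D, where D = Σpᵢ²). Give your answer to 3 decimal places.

1.366

Total N = 5+118+14+1+1 = 139, so the proportions are 0.035971, 0.848921, 0.100719, 0.007194, 0.007194 (working shown to 6 dp, full precision carried).
D = 0.035971² + 0.848921² + 0.100719² + 0.007194² + 0.007194² = 0.001294 + 0.720667 + 0.010144 + 0.000052 + 0.000052 = 0.732208.
So 1/D = 1.36573, i.e. 1.366 to 3 decimal places.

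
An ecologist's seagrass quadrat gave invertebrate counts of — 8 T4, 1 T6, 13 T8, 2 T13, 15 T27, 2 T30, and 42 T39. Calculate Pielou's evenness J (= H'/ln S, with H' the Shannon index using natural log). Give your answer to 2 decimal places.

Total N = 8+1+13+2+15+2+42 = 83, so the proportions are 0.0964, 0.012, 0.1566, 0.0241, 0.1807, 0.0241, 0.506 (working shown to 4 dp, full precision carried).
H' = −Σ pᵢ ln pᵢ = −((-0.2255) + (-0.0532) + (-0.2904) + (-0.0898) + (-0.3092) + (-0.0898) + (-0.3447)) = 1.4025.
With S = 7 species, ln S = 1.9459, so J = 1.4025/1.9459 = 0.7207, i.e. 0.72 to 2 decimal places.

0.72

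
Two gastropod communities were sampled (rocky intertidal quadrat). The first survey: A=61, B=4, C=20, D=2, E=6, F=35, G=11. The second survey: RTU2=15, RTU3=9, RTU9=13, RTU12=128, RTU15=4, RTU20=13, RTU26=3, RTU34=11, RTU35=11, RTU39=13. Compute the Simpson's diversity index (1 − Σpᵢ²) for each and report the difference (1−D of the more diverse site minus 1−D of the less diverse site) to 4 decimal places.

The first survey: N=139, proportions 0.43884892, 0.02877698, 0.14388489, 0.01438849, 0.04316547, 0.25179856, 0.07913669, giving 1−D = 0.71414523 (working shown to 8 dp, full precision carried).
The second survey: N=220, proportions 0.06818182, 0.04090909, 0.05909091, 0.58181818, 0.01818182, 0.05909091, 0.01363636, 0.05, 0.05, 0.05909091, giving 1−D = 0.63917355.
Difference = |0.71414523 − 0.63917355| = 0.07497168, i.e. 0.0750 to 4 decimal places.

0.0750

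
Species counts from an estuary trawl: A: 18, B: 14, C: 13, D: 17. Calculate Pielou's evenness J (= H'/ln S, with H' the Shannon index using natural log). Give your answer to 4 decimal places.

Total N = 18+14+13+17 = 62, so the proportions are 0.290323, 0.225806, 0.209677, 0.274194 (working shown to 6 dp, full precision carried).
H' = −Σ pᵢ ln pᵢ = −((-0.359060) + (-0.336017) + (-0.327555) + (-0.354785)) = 1.377417.
With S = 4 species, ln S = 1.386294, so J = 1.377417/1.386294 = 0.993597, i.e. 0.9936 to 4 decimal places.

0.9936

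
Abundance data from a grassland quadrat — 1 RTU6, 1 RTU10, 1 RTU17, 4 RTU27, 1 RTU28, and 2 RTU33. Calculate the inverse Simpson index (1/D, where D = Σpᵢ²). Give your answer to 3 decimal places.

4.167

Total N = 1+1+1+4+1+2 = 10, so the proportions are 0.1, 0.1, 0.1, 0.4, 0.1, 0.2 (working shown to 7 dp, full precision carried).
D = 0.1² + 0.1² + 0.1² + 0.4² + 0.1² + 0.2² = 0.0100000 + 0.0100000 + 0.0100000 + 0.1600000 + 0.0100000 + 0.0400000 = 0.2400000.
So 1/D = 4.16667, i.e. 4.167 to 3 decimal places.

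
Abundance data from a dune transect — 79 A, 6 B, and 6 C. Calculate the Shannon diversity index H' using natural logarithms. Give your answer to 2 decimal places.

Total N = 79+6+6 = 91, so the proportions are 0.8681, 0.0659, 0.0659 (working shown to 4 dp, full precision carried).
Each pᵢ ln pᵢ term: 0.8681×(-0.1414)=-0.1228, 0.0659×(-2.7191)=-0.1793, 0.0659×(-2.7191)=-0.1793.
Sum = -0.4813, so H' = 0.48.

0.48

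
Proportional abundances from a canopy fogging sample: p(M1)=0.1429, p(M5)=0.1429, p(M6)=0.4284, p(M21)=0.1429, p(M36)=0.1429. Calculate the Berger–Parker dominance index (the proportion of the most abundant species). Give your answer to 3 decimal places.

The largest proportion is 0.4284, i.e. d = 0.428 to 3 decimal places.

0.428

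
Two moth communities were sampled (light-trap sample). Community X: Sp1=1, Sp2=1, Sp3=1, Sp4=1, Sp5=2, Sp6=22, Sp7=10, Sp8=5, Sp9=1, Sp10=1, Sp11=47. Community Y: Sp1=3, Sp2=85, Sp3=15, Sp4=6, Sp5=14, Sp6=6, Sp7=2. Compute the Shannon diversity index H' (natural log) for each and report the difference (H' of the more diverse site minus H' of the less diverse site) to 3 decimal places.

0.262

Community X: N=92, proportions 0.01087, 0.01087, 0.01087, 0.01087, 0.02174, 0.23913, 0.1087, 0.05435, 0.01087, 0.01087, 0.51087, giving H' = 1.46288 (working shown to 5 dp, full precision carried).
Community Y: N=131, proportions 0.0229, 0.64885, 0.1145, 0.0458, 0.10687, 0.0458, 0.01527, giving H' = 1.20057.
Difference = |1.46288 − 1.20057| = 0.26231, i.e. 0.262 to 3 decimal places.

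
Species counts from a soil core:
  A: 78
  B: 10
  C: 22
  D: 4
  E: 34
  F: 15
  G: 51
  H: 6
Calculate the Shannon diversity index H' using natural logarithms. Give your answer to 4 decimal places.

Total N = 78+10+22+4+34+15+51+6 = 220, so the proportions are 0.354545, 0.045455, 0.1, 0.018182, 0.154545, 0.068182, 0.231818, 0.027273 (working shown to 6 dp, full precision carried).
Each pᵢ ln pᵢ term: 0.354545×(-1.036919)=-0.367635, 0.045455×(-3.091042)=-0.140502, 0.1×(-2.302585)=-0.230259, 0.018182×(-4.007333)=-0.072861, 0.154545×(-1.867267)=-0.288578, 0.068182×(-2.685577)=-0.183108, 0.231818×(-1.461802)=-0.338872, 0.027273×(-3.601868)=-0.098233.
Sum = -1.720046, so H' = 1.7200.

1.7200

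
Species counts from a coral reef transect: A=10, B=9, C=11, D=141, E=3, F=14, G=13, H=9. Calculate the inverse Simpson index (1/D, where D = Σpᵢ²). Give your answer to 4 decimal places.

2.1368

Total N = 10+9+11+141+3+14+13+9 = 210, so the proportions are 0.047619, 0.0428571, 0.052381, 0.6714286, 0.0142857, 0.0666667, 0.0619048, 0.0428571 (working shown to 7 dp, full precision carried).
D = 0.047619² + 0.0428571² + 0.052381² + 0.6714286² + 0.0142857² + 0.0666667² + 0.0619048² + 0.0428571² = 0.0022676 + 0.0018367 + 0.0027438 + 0.4508163 + 0.0002041 + 0.0044444 + 0.0038322 + 0.0018367 = 0.4679819.
So 1/D = 2.136835, i.e. 2.1368 to 4 decimal places.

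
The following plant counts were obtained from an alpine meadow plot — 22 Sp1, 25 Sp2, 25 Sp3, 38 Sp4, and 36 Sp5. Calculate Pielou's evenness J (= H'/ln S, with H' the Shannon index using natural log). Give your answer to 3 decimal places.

Total N = 22+25+25+38+36 = 146, so the proportions are 0.15068, 0.17123, 0.17123, 0.26027, 0.24658 (working shown to 5 dp, full precision carried).
H' = −Σ pᵢ ln pᵢ = −((-0.28518) + (-0.30218) + (-0.30218) + (-0.35033) + (-0.34523)) = 1.58510.
With S = 5 species, ln S = 1.60944, so J = 1.58510/1.60944 = 0.98488, i.e. 0.985 to 3 decimal places.

0.985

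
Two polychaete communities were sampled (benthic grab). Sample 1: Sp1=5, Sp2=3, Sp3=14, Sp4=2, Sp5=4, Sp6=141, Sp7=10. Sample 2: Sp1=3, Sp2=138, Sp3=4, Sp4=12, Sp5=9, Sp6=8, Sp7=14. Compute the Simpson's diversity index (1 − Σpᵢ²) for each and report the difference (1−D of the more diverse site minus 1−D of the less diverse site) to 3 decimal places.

0.078

Sample 1: N=179, proportions 0.02793, 0.01676, 0.07821, 0.01117, 0.02235, 0.78771, 0.05587, giving 1−D = 0.36859 (working shown to 5 dp, full precision carried).
Sample 2: N=188, proportions 0.01596, 0.73404, 0.02128, 0.06383, 0.04787, 0.04255, 0.07447, giving 1−D = 0.44675.
Difference = |0.36859 − 0.44675| = 0.07816, i.e. 0.078 to 3 decimal places.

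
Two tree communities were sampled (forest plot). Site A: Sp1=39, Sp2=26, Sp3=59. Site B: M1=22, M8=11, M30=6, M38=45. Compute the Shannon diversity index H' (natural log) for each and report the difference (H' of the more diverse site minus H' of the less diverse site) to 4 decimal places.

Site A: N=124, proportions 0.31451613, 0.20967742, 0.47580645, giving H' = 1.04476444 (working shown to 8 dp, full precision carried).
Site B: N=84, proportions 0.26190476, 0.13095238, 0.07142857, 0.53571429, giving H' = 1.13998167.
Difference = |1.04476444 − 1.13998167| = 0.09521723, i.e. 0.0952 to 4 decimal places.

0.0952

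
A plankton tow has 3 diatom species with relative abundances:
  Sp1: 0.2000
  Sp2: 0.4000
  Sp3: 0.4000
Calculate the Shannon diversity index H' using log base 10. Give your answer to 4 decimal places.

Each pᵢ log₁₀ pᵢ term (working shown to 6 dp, full precision carried): 0.2×(-0.698970)=-0.139794, 0.4×(-0.397940)=-0.159176, 0.4×(-0.397940)=-0.159176.
Sum = -0.458146, so H' = 0.4581.

0.4581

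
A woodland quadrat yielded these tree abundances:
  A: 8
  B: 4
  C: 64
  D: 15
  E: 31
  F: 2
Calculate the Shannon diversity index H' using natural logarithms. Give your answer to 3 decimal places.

1.298

Total N = 8+4+64+15+31+2 = 124, so the proportions are 0.06452, 0.03226, 0.51613, 0.12097, 0.25, 0.01613 (working shown to 5 dp, full precision carried).
Each pᵢ ln pᵢ term: 0.06452×(-2.74084)=-0.17683, 0.03226×(-3.43399)=-0.11077, 0.51613×(-0.66140)=-0.34137, 0.12097×(-2.11223)=-0.25551, 0.25×(-1.38629)=-0.34657, 0.01613×(-4.12713)=-0.06657.
Sum = -1.29762, so H' = 1.298.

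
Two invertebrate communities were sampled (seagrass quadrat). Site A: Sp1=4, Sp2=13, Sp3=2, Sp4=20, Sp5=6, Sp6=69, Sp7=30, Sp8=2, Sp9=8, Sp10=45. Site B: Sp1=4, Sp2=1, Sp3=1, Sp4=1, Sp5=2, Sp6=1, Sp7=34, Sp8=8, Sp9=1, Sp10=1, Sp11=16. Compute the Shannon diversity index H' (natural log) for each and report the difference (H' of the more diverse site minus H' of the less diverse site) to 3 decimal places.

0.238

Site A: N=199, proportions 0.0201, 0.06533, 0.01005, 0.1005, 0.03015, 0.34673, 0.15075, 0.01005, 0.0402, 0.22613, giving H' = 1.80360 (working shown to 5 dp, full precision carried).
Site B: N=70, proportions 0.05714, 0.01429, 0.01429, 0.01429, 0.02857, 0.01429, 0.48571, 0.11429, 0.01429, 0.01429, 0.22857, giving H' = 1.56529.
Difference = |1.80360 − 1.56529| = 0.23831, i.e. 0.238 to 3 decimal places.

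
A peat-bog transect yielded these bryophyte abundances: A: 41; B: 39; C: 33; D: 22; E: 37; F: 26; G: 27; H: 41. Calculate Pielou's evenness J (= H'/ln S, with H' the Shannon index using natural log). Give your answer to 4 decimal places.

Total N = 41+39+33+22+37+26+27+41 = 266, so the proportions are 0.154135, 0.146617, 0.12406, 0.082707, 0.139098, 0.097744, 0.101504, 0.154135 (working shown to 6 dp, full precision carried).
H' = −Σ pᵢ ln pᵢ = −((-0.288221) + (-0.281494) + (-0.258912) + (-0.206143) + (-0.274381) + (-0.227295) + (-0.232206) + (-0.288221)) = 2.056874.
With S = 8 species, ln S = 2.079442, so J = 2.056874/2.079442 = 0.989147, i.e. 0.9891 to 4 decimal places.

0.9891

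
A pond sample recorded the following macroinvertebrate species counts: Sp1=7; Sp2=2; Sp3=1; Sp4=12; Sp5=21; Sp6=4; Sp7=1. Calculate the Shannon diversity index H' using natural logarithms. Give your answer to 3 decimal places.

Total N = 7+2+1+12+21+4+1 = 48, so the proportions are 0.14583, 0.04167, 0.02083, 0.25, 0.4375, 0.08333, 0.02083 (working shown to 5 dp, full precision carried).
Each pᵢ ln pᵢ term: 0.14583×(-1.92529)=-0.28077, 0.04167×(-3.17805)=-0.13242, 0.02083×(-3.87120)=-0.08065, 0.25×(-1.38629)=-0.34657, 0.4375×(-0.82668)=-0.36167, 0.08333×(-2.48491)=-0.20708, 0.02083×(-3.87120)=-0.08065.
Sum = -1.48981, so H' = 1.490.

1.490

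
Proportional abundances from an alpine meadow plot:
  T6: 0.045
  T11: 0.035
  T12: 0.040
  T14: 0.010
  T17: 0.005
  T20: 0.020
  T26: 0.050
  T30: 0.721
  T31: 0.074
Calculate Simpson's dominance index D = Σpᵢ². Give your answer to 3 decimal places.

D = 0.045² + 0.035² + 0.04² + 0.01² + 0.005² + 0.02² + 0.05² + 0.721² + 0.074² = 0.00202 + 0.00123 + 0.00160 + 0.00010 + 0.00003 + 0.00040 + 0.00250 + 0.51984 + 0.00548 = 0.53319 (working shown to 5 dp, full precision carried).
To 3 decimal places, D = 0.533.

0.533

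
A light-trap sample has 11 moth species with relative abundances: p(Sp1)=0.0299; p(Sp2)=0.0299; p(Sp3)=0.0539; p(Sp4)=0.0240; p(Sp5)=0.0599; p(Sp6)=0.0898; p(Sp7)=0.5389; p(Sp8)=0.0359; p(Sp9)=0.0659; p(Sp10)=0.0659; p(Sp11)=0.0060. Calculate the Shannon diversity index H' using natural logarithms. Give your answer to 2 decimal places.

1.68

Each pᵢ ln pᵢ term (working shown to 4 dp, full precision carried): 0.0299×(-3.5099)=-0.1049, 0.0299×(-3.5099)=-0.1049, 0.0539×(-2.9206)=-0.1574, 0.024×(-3.7297)=-0.0895, 0.0599×(-2.8151)=-0.1686, 0.0898×(-2.4102)=-0.2164, 0.5389×(-0.6182)=-0.3332, 0.0359×(-3.3270)=-0.1194, 0.0659×(-2.7196)=-0.1792, 0.0659×(-2.7196)=-0.1792, 0.006×(-5.1160)=-0.0307.
Sum = -1.6836, so H' = 1.68.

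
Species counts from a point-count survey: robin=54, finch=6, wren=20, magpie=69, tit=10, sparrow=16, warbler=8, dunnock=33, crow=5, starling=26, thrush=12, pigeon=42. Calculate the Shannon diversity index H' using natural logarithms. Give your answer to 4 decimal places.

2.1949

Total N = 54+6+20+69+10+16+8+33+5+26+12+42 = 301, so the proportions are 0.179402, 0.019934, 0.066445, 0.229236, 0.033223, 0.053156, 0.026578, 0.109635, 0.016611, 0.086379, 0.039867, 0.139535 (working shown to 6 dp, full precision carried).
Each pᵢ ln pᵢ term: 0.179402×(-1.718126)=-0.308235, 0.019934×(-3.915351)=-0.078047, 0.066445×(-2.711378)=-0.180158, 0.229236×(-1.473004)=-0.337665, 0.033223×(-3.404525)=-0.113107, 0.053156×(-2.934522)=-0.155988, 0.026578×(-3.627669)=-0.096416, 0.109635×(-2.210603)=-0.242358, 0.016611×(-4.097672)=-0.068068, 0.086379×(-2.449014)=-0.211543, 0.039867×(-3.222204)=-0.128460, 0.139535×(-1.969441)=-0.274806.
Sum = -2.194851, so H' = 2.1949.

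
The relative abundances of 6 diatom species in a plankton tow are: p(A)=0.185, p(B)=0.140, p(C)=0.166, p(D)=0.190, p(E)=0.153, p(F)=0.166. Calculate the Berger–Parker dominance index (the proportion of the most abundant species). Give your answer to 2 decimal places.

0.19

The largest proportion is 0.19, i.e. d = 0.19 to 2 decimal places.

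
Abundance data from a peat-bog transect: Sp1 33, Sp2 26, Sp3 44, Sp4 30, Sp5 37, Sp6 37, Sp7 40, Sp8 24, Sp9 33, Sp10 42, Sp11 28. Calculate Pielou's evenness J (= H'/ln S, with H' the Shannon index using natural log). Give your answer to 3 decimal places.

0.993

Total N = 33+26+44+30+37+37+40+24+33+42+28 = 374, so the proportions are 0.08824, 0.06952, 0.11765, 0.08021, 0.09893, 0.09893, 0.10695, 0.06417, 0.08824, 0.1123, 0.07487 (working shown to 5 dp, full precision carried).
H' = −Σ pᵢ ln pᵢ = −((-0.21421) + (-0.18535) + (-0.25177) + (-0.20238) + (-0.22886) + (-0.22886) + (-0.23908) + (-0.17623) + (-0.21421) + (-0.24555) + (-0.19406)) = 2.38056.
With S = 11 species, ln S = 2.39790, so J = 2.38056/2.39790 = 0.99277, i.e. 0.993 to 3 decimal places.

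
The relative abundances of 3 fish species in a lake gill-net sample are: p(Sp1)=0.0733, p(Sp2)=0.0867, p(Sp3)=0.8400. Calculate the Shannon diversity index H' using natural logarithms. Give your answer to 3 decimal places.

Each pᵢ ln pᵢ term (working shown to 5 dp, full precision carried): 0.0733×(-2.61319)=-0.19155, 0.0867×(-2.44530)=-0.21201, 0.84×(-0.17435)=-0.14646.
Sum = -0.55001, so H' = 0.550.

0.550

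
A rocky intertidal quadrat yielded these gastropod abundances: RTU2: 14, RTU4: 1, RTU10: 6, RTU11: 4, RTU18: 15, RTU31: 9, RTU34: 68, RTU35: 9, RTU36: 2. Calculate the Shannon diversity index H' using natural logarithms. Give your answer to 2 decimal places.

Total N = 14+1+6+4+15+9+68+9+2 = 128, so the proportions are 0.1094, 0.0078, 0.0469, 0.0312, 0.1172, 0.0703, 0.5312, 0.0703, 0.0156 (working shown to 4 dp, full precision carried).
Each pᵢ ln pᵢ term: 0.1094×(-2.2130)=-0.2420, 0.0078×(-4.8520)=-0.0379, 0.0469×(-3.0603)=-0.1435, 0.0312×(-3.4657)=-0.1083, 0.1172×(-2.1440)=-0.2512, 0.0703×(-2.6548)=-0.1867, 0.5312×(-0.6325)=-0.3360, 0.0703×(-2.6548)=-0.1867, 0.0156×(-4.1589)=-0.0650.
Sum = -1.5573, so H' = 1.56.

1.56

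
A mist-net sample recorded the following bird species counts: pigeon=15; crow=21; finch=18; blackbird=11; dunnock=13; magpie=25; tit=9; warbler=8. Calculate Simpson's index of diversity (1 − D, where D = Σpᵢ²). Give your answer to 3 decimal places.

Total N = 15+21+18+11+13+25+9+8 = 120, so the proportions are 0.125, 0.175, 0.15, 0.09167, 0.10833, 0.20833, 0.075, 0.06667 (working shown to 5 dp, full precision carried).
D = 0.125² + 0.175² + 0.15² + 0.09167² + 0.10833² + 0.20833² + 0.075² + 0.06667² = 0.01562 + 0.03062 + 0.02250 + 0.00840 + 0.01174 + 0.04340 + 0.00562 + 0.00444 = 0.14236.
So 1 − D = 0.85764, i.e. 0.858 to 3 decimal places.

0.858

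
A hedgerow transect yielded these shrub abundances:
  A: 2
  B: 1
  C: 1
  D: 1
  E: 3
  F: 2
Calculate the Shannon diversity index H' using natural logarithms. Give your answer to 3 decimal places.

Total N = 2+1+1+1+3+2 = 10, so the proportions are 0.2, 0.1, 0.1, 0.1, 0.3, 0.2 (working shown to 5 dp, full precision carried).
Each pᵢ ln pᵢ term: 0.2×(-1.60944)=-0.32189, 0.1×(-2.30259)=-0.23026, 0.1×(-2.30259)=-0.23026, 0.1×(-2.30259)=-0.23026, 0.3×(-1.20397)=-0.36119, 0.2×(-1.60944)=-0.32189.
Sum = -1.69574, so H' = 1.696.

1.696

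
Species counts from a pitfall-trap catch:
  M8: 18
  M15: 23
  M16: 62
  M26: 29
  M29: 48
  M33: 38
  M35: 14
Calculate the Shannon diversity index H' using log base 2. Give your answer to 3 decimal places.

Total N = 18+23+62+29+48+38+14 = 232, so the proportions are 0.07759, 0.09914, 0.26724, 0.125, 0.2069, 0.16379, 0.06034 (working shown to 5 dp, full precision carried).
Each pᵢ log₂ pᵢ term: 0.07759×(-3.68806)=-0.28614, 0.09914×(-3.33442)=-0.33057, 0.26724×(-1.90378)=-0.50877, 0.125×(-3.00000)=-0.37500, 0.2069×(-2.27302)=-0.47028, 0.16379×(-2.61005)=-0.42751, 0.06034×(-4.05063)=-0.24443.
Sum = -2.64270, so H' = 2.643.

2.643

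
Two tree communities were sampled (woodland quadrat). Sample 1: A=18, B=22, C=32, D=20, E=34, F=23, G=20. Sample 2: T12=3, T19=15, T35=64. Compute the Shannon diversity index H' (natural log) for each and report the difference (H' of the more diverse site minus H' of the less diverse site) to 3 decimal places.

Sample 1: N=169, proportions 0.10651, 0.13018, 0.18935, 0.11834, 0.20118, 0.13609, 0.11834, giving H' = 1.91821 (working shown to 5 dp, full precision carried).
Sample 2: N=82, proportions 0.03659, 0.18293, 0.78049, giving H' = 0.62519.
Difference = |1.91821 − 0.62519| = 1.29302, i.e. 1.293 to 3 decimal places.

1.293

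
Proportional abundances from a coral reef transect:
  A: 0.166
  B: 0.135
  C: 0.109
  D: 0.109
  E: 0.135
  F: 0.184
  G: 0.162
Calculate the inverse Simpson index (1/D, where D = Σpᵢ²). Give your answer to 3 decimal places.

6.763

D = 0.166² + 0.135² + 0.109² + 0.109² + 0.135² + 0.184² + 0.162² = 0.0275560 + 0.0182250 + 0.0118810 + 0.0118810 + 0.0182250 + 0.0338560 + 0.0262440 = 0.1478680 (working shown to 7 dp, full precision carried).
So 1/D = 6.76279, i.e. 6.763 to 3 decimal places.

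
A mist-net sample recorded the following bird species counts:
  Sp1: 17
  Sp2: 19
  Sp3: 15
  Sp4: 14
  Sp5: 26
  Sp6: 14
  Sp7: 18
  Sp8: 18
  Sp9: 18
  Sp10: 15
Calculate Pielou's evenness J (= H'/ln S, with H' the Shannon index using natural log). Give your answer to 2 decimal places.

Total N = 17+19+15+14+26+14+18+18+18+15 = 174, so the proportions are 0.0977, 0.1092, 0.0862, 0.0805, 0.1494, 0.0805, 0.1034, 0.1034, 0.1034, 0.0862 (working shown to 4 dp, full precision carried).
H' = −Σ pᵢ ln pᵢ = −((-0.2272) + (-0.2418) + (-0.2113) + (-0.2028) + (-0.2841) + (-0.2028) + (-0.2347) + (-0.2347) + (-0.2347) + (-0.2113)) = 2.2853.
With S = 10 species, ln S = 2.3026, so J = 2.2853/2.3026 = 0.9925, i.e. 0.99 to 2 decimal places.

0.99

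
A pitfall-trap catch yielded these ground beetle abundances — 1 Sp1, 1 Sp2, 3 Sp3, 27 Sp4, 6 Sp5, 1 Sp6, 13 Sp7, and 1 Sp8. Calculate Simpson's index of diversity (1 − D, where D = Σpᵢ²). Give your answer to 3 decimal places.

0.663

Total N = 1+1+3+27+6+1+13+1 = 53, so the proportions are 0.01887, 0.01887, 0.0566, 0.50943, 0.11321, 0.01887, 0.24528, 0.01887 (working shown to 5 dp, full precision carried).
D = 0.01887² + 0.01887² + 0.0566² + 0.50943² + 0.11321² + 0.01887² + 0.24528² + 0.01887² = 0.00036 + 0.00036 + 0.00320 + 0.25952 + 0.01282 + 0.00036 + 0.06016 + 0.00036 = 0.33713.
So 1 − D = 0.66287, i.e. 0.663 to 3 decimal places.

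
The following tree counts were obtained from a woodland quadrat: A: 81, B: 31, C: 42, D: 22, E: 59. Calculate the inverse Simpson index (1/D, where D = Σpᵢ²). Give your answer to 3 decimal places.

Total N = 81+31+42+22+59 = 235, so the proportions are 0.3446809, 0.1319149, 0.1787234, 0.093617, 0.2510638 (working shown to 7 dp, full precision carried).
D = 0.3446809² + 0.1319149² + 0.1787234² + 0.093617² + 0.2510638² = 0.1188049 + 0.0174015 + 0.0319421 + 0.0087641 + 0.0630330 = 0.2399457.
So 1/D = 4.16761, i.e. 4.168 to 3 decimal places.

4.168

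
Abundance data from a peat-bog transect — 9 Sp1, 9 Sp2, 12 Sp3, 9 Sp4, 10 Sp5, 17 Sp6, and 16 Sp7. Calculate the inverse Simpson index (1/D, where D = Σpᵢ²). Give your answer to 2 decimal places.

Total N = 9+9+12+9+10+17+16 = 82, so the proportions are 0.109756, 0.109756, 0.146341, 0.109756, 0.121951, 0.207317, 0.195122 (working shown to 6 dp, full precision carried).
D = 0.109756² + 0.109756² + 0.146341² + 0.109756² + 0.121951² + 0.207317² + 0.195122² = 0.012046 + 0.012046 + 0.021416 + 0.012046 + 0.014872 + 0.042980 + 0.038073 = 0.153480.
So 1/D = 6.5155, i.e. 6.52 to 2 decimal places.

6.52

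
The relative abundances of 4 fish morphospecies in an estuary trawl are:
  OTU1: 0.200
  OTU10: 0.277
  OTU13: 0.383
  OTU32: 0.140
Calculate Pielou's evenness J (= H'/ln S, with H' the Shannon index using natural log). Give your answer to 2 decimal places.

H' = −Σ pᵢ ln pᵢ = −((-0.3219) + (-0.3556) + (-0.3676) + (-0.2753)) = 1.3203 (working shown to 4 dp, full precision carried).
With S = 4 species, ln S = 1.3863, so J = 1.3203/1.3863 = 0.9524, i.e. 0.95 to 2 decimal places.

0.95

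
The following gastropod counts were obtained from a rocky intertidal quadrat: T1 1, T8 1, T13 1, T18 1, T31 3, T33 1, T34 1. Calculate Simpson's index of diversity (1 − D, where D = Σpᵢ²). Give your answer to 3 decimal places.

0.815

Total N = 1+1+1+1+3+1+1 = 9, so the proportions are 0.11111, 0.11111, 0.11111, 0.11111, 0.33333, 0.11111, 0.11111 (working shown to 5 dp, full precision carried).
D = 0.11111² + 0.11111² + 0.11111² + 0.11111² + 0.33333² + 0.11111² + 0.11111² = 0.01235 + 0.01235 + 0.01235 + 0.01235 + 0.11111 + 0.01235 + 0.01235 = 0.18519.
So 1 − D = 0.81481, i.e. 0.815 to 3 decimal places.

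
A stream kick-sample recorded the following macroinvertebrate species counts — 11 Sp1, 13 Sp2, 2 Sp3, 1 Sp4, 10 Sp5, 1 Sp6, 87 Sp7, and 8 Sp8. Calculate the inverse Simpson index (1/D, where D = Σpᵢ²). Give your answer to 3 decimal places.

2.203

Total N = 11+13+2+1+10+1+87+8 = 133, so the proportions are 0.082707, 0.097744, 0.015038, 0.007519, 0.075188, 0.007519, 0.654135, 0.06015 (working shown to 6 dp, full precision carried).
D = 0.082707² + 0.097744² + 0.015038² + 0.007519² + 0.075188² + 0.007519² + 0.654135² + 0.06015² = 0.006840 + 0.009554 + 0.000226 + 0.000057 + 0.005653 + 0.000057 + 0.427893 + 0.003618 = 0.453898.
So 1/D = 2.20314, i.e. 2.203 to 3 decimal places.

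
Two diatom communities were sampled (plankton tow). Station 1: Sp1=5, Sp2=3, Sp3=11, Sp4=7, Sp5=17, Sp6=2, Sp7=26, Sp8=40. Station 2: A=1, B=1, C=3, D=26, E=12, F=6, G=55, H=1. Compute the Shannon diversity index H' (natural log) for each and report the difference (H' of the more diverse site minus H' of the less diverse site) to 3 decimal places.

0.378

Station 1: N=111, proportions 0.04505, 0.02703, 0.0991, 0.06306, 0.15315, 0.01802, 0.23423, 0.36036, giving H' = 1.70811 (working shown to 5 dp, full precision carried).
Station 2: N=105, proportions 0.00952, 0.00952, 0.02857, 0.24762, 0.11429, 0.05714, 0.52381, 0.00952, giving H' = 1.33035.
Difference = |1.70811 − 1.33035| = 0.37776, i.e. 0.378 to 3 decimal places.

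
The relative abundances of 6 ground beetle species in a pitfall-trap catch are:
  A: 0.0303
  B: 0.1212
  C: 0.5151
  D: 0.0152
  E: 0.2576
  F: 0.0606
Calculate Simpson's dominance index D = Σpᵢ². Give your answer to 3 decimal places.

D = 0.0303² + 0.1212² + 0.5151² + 0.0152² + 0.2576² + 0.0606² = 0.00092 + 0.01469 + 0.26533 + 0.00023 + 0.06636 + 0.00367 = 0.35120 (working shown to 5 dp, full precision carried).
To 3 decimal places, D = 0.351.

0.351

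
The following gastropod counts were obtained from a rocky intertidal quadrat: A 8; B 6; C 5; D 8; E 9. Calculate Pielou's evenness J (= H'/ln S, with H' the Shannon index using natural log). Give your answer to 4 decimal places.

0.9866

Total N = 8+6+5+8+9 = 36, so the proportions are 0.222222, 0.166667, 0.138889, 0.222222, 0.25 (working shown to 6 dp, full precision carried).
H' = −Σ pᵢ ln pᵢ = −((-0.334239) + (-0.298627) + (-0.274178) + (-0.334239) + (-0.346574)) = 1.587857.
With S = 5 species, ln S = 1.609438, so J = 1.587857/1.609438 = 0.986591, i.e. 0.9866 to 4 decimal places.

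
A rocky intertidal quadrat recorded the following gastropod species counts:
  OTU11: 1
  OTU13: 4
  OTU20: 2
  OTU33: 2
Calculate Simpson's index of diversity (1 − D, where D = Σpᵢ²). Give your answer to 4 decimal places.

Total N = 1+4+2+2 = 9, so the proportions are 0.111111, 0.444444, 0.222222, 0.222222 (working shown to 6 dp, full precision carried).
D = 0.111111² + 0.444444² + 0.222222² + 0.222222² = 0.012346 + 0.197531 + 0.049383 + 0.049383 = 0.308642.
So 1 − D = 0.691358, i.e. 0.6914 to 4 decimal places.

0.6914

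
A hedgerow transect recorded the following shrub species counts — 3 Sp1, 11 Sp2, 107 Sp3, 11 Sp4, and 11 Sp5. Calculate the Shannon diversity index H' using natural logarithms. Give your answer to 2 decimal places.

0.89

Total N = 3+11+107+11+11 = 143, so the proportions are 0.021, 0.0769, 0.7483, 0.0769, 0.0769 (working shown to 4 dp, full precision carried).
Each pᵢ ln pᵢ term: 0.021×(-3.8642)=-0.0811, 0.0769×(-2.5649)=-0.1973, 0.7483×(-0.2900)=-0.2170, 0.0769×(-2.5649)=-0.1973, 0.0769×(-2.5649)=-0.1973.
Sum = -0.8900, so H' = 0.89.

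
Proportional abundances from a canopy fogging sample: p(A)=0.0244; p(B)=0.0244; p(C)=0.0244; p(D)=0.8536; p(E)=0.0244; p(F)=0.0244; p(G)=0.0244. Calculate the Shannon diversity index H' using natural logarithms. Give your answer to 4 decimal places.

0.6787

Each pᵢ ln pᵢ term (working shown to 6 dp, full precision carried): 0.0244×(-3.713172)=-0.090601, 0.0244×(-3.713172)=-0.090601, 0.0244×(-3.713172)=-0.090601, 0.8536×(-0.158293)=-0.135119, 0.0244×(-3.713172)=-0.090601, 0.0244×(-3.713172)=-0.090601, 0.0244×(-3.713172)=-0.090601.
Sum = -0.678727, so H' = 0.6787.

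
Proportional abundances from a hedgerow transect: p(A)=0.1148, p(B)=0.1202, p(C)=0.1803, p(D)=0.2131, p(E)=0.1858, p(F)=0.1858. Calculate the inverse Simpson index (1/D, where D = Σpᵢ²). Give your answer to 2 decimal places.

5.73

D = 0.1148² + 0.1202² + 0.1803² + 0.2131² + 0.1858² + 0.1858² = 0.013179 + 0.014448 + 0.032508 + 0.045412 + 0.034522 + 0.034522 = 0.174590 (working shown to 6 dp, full precision carried).
So 1/D = 5.7277, i.e. 5.73 to 2 decimal places.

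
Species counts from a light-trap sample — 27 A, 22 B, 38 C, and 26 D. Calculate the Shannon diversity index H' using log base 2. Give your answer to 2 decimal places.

Total N = 27+22+38+26 = 113, so the proportions are 0.2389, 0.1947, 0.3363, 0.2301 (working shown to 4 dp, full precision carried).
Each pᵢ log₂ pᵢ term: 0.2389×(-2.0653)=-0.4935, 0.1947×(-2.3607)=-0.4596, 0.3363×(-1.5723)=-0.5287, 0.2301×(-2.1197)=-0.4877.
Sum = -1.9695, so H' = 1.97.

1.97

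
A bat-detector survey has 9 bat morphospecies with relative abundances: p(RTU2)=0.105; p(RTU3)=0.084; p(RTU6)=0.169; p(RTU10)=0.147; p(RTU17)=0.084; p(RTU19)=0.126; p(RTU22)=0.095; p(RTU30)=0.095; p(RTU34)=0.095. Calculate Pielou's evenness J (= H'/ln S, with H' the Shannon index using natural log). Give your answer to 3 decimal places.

0.986

H' = −Σ pᵢ ln pᵢ = −((-0.23665) + (-0.20806) + (-0.30046) + (-0.28185) + (-0.20806) + (-0.26101) + (-0.22362) + (-0.22362) + (-0.22362)) = 2.16694 (working shown to 5 dp, full precision carried).
With S = 9 species, ln S = 2.19722, so J = 2.16694/2.19722 = 0.98622, i.e. 0.986 to 3 decimal places.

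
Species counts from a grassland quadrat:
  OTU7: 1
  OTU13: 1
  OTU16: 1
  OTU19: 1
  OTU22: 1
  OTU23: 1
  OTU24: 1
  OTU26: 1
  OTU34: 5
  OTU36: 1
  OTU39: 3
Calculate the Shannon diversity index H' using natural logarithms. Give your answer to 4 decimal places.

Total N = 1+1+1+1+1+1+1+1+5+1+3 = 17, so the proportions are 0.058824, 0.058824, 0.058824, 0.058824, 0.058824, 0.058824, 0.058824, 0.058824, 0.294118, 0.058824, 0.176471 (working shown to 6 dp, full precision carried).
Each pᵢ ln pᵢ term: 0.058824×(-2.833213)=-0.166660, 0.058824×(-2.833213)=-0.166660, 0.058824×(-2.833213)=-0.166660, 0.058824×(-2.833213)=-0.166660, 0.058824×(-2.833213)=-0.166660, 0.058824×(-2.833213)=-0.166660, 0.058824×(-2.833213)=-0.166660, 0.058824×(-2.833213)=-0.166660, 0.294118×(-1.223775)=-0.359934, 0.058824×(-2.833213)=-0.166660, 0.176471×(-1.734601)=-0.306106.
Sum = -2.165976, so H' = 2.1660.

2.1660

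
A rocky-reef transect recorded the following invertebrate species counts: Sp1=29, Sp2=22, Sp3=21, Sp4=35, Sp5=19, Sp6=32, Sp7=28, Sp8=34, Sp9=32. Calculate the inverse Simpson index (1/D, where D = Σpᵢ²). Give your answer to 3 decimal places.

Total N = 29+22+21+35+19+32+28+34+32 = 252, so the proportions are 0.1150794, 0.0873016, 0.0833333, 0.1388889, 0.0753968, 0.1269841, 0.1111111, 0.1349206, 0.1269841 (working shown to 7 dp, full precision carried).
D = 0.1150794² + 0.0873016² + 0.0833333² + 0.1388889² + 0.0753968² + 0.1269841² + 0.1111111² + 0.1349206² + 0.1269841² = 0.0132433 + 0.0076216 + 0.0069444 + 0.0192901 + 0.0056847 + 0.0161250 + 0.0123457 + 0.0182036 + 0.0161250 = 0.1155833.
So 1/D = 8.65177, i.e. 8.652 to 3 decimal places.

8.652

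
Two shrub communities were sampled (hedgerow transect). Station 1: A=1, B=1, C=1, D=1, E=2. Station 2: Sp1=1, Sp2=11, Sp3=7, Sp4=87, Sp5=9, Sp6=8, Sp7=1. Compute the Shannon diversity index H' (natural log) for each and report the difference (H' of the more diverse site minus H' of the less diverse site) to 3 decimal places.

0.490

Station 1: N=6, proportions 0.16667, 0.16667, 0.16667, 0.16667, 0.33333, giving H' = 1.56071 (working shown to 5 dp, full precision carried).
Station 2: N=124, proportions 0.00806, 0.08871, 0.05645, 0.70161, 0.07258, 0.06452, 0.00806, giving H' = 1.07074.
Difference = |1.56071 − 1.07074| = 0.48997, i.e. 0.490 to 3 decimal places.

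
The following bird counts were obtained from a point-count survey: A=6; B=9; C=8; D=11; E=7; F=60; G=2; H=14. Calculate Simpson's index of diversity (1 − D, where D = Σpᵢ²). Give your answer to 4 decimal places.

Total N = 6+9+8+11+7+60+2+14 = 117, so the proportions are 0.051282, 0.076923, 0.068376, 0.094017, 0.059829, 0.512821, 0.017094, 0.119658 (working shown to 6 dp, full precision carried).
D = 0.051282² + 0.076923² + 0.068376² + 0.094017² + 0.059829² + 0.512821² + 0.017094² + 0.119658² = 0.002630 + 0.005917 + 0.004675 + 0.008839 + 0.003580 + 0.262985 + 0.000292 + 0.014318 = 0.303236.
So 1 − D = 0.696764, i.e. 0.6968 to 4 decimal places.

0.6968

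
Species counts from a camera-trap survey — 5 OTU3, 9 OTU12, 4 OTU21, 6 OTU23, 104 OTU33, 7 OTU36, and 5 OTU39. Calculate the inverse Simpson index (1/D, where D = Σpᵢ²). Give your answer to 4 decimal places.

1.7741

Total N = 5+9+4+6+104+7+5 = 140, so the proportions are 0.0357143, 0.0642857, 0.0285714, 0.0428571, 0.7428571, 0.05, 0.0357143 (working shown to 7 dp, full precision carried).
D = 0.0357143² + 0.0642857² + 0.0285714² + 0.0428571² + 0.7428571² + 0.05² + 0.0357143² = 0.0012755 + 0.0041327 + 0.0008163 + 0.0018367 + 0.5518367 + 0.0025000 + 0.0012755 = 0.5636735.
So 1/D = 1.774077, i.e. 1.7741 to 4 decimal places.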